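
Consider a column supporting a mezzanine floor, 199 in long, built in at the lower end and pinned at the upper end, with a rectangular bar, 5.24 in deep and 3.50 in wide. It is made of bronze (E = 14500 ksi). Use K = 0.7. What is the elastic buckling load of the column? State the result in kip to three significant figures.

P_cr ≈ 138 kip

Buckling occurs about the weak axis: I_min = h·b³/12 with b = 3.50 in (the shorter side).
I_min = 5.24×3.50³/12 = 18.72 in⁴
Effective length L_e = K·L = 0.7 × 199 = 139.3 in
P_cr = π²EI / L_e² = π² × 14500×10³ × 18.72 / 139.3² = 1.381×10^5 lb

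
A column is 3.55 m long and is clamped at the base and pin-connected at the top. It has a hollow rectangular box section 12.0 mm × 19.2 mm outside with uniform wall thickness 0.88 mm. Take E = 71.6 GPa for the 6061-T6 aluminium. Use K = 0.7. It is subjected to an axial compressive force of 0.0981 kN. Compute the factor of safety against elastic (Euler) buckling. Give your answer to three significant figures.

n ≈ 1.40

Inner dimensions: h_i = 19.2 − 2×0.88 = 17.44 mm, b_i = 12.0 − 2×0.88 = 10.24 mm
Weak-axis I_min = (h_o·b_o³ − h_i·b_i³)/12 with b_o = 12.0, b_i = 10.24 mm (shorter outer/inner sides).
I_min = (19.2×12.0³ − 17.44×10.24³)/12 = 1.204×10^3 mm⁴
I = 1.204×10^3 mm⁴ = 1.204×10^-9 m⁴
Effective length L_e = K·L = 0.7 × 3.55 = 2.485 m
P_cr = π²EI / L_e² = π² × 71.6×10⁹ × 1.204×10^-9 / 2.485² = 137.8 N
Factor of safety n = P_cr / P = 0.13781 / 0.0981 = 1.40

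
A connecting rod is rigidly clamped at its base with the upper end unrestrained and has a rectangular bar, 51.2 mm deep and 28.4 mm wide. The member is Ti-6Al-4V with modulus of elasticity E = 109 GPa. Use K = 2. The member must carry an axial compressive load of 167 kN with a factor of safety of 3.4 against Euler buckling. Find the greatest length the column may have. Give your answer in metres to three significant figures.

Buckling occurs about the weak axis: I_min = h·b³/12 with b = 28.4 mm (the shorter side).
I_min = 51.2×28.4³/12 = 9.773×10^4 mm⁴
I = 9.773×10^-8 m⁴
Required critical load P_cr = n·P = 3.4 × 167 = 567.8 kN = 5.678×10^5 N
From P_cr = π²EI/(K·L)²:  L = (1/K)·√(π²EI/P_cr) = (1/2)·√(π²×1.09×10^11×9.773×10^-8/5.678×10^5)
L = 0.215 m

L_max ≈ 0.215 m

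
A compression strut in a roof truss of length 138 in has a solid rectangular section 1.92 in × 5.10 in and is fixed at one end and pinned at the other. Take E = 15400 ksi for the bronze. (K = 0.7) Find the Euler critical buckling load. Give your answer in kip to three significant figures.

P_cr ≈ 49.0 kip

Buckling occurs about the weak axis: I_min = h·b³/12 with b = 1.92 in (the shorter side).
I_min = 5.10×1.92³/12 = 3.008 in⁴
Effective length L_e = K·L = 0.7 × 138 = 96.60 in
P_cr = π²EI / L_e² = π² × 15400×10³ × 3.008 / 96.60² = 4.900×10^4 lb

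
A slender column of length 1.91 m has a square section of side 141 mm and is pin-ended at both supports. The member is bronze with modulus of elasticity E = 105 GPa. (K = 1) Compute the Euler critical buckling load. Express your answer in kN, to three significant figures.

I = a⁴/12 = 141⁴/12 = 3.294×10^7 mm⁴
I = 3.294×10^7 mm⁴ = 3.294×10^-5 m⁴
Effective length L_e = K·L = 1 × 1.91 = 1.910 m
P_cr = π²EI / L_e² = π² × 105×10⁹ × 3.294×10^-5 / 1.910² = 9.357×10^6 N

P_cr ≈ 9360 kN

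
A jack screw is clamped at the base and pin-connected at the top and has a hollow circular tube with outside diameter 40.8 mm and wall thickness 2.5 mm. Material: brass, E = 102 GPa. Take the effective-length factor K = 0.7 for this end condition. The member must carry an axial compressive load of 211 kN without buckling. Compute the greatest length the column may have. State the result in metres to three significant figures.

Inner diameter d_i = 40.8 − 2×2.5 = 35.80 mm
I = π(d_o⁴ − d_i⁴)/64 = π(40.8⁴ − 35.80⁴)/64 = 5.539×10^4 mm⁴
I = 5.539×10^-8 m⁴
At the buckling limit P_cr = P = 2.110×10^5 N
From P_cr = π²EI/(K·L)²:  L = (1/K)·√(π²EI/P_cr) = (1/0.7)·√(π²×1.02×10^11×5.539×10^-8/2.110×10^5)
L = 0.734 m

L_max ≈ 0.734 m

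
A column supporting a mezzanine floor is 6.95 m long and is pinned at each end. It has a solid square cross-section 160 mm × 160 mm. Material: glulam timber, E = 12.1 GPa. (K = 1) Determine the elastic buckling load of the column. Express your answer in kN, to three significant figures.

P_cr ≈ 135 kN

I = a⁴/12 = 160⁴/12 = 5.461×10^7 mm⁴
I = 5.461×10^7 mm⁴ = 5.461×10^-5 m⁴
Effective length L_e = K·L = 1 × 6.95 = 6.950 m
P_cr = π²EI / L_e² = π² × 12.1×10⁹ × 5.461×10^-5 / 6.950² = 1.350×10^5 N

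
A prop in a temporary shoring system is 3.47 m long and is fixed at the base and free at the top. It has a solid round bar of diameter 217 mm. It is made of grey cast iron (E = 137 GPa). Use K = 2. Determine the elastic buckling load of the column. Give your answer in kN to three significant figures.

P_cr ≈ 3060 kN

I = πd⁴/64 = π×217⁴/64 = 1.088×10^8 mm⁴
I = 1.088×10^8 mm⁴ = 1.088×10^-4 m⁴
Effective length L_e = K·L = 2 × 3.47 = 6.940 m
P_cr = π²EI / L_e² = π² × 137×10⁹ × 1.088×10^-4 / 6.940² = 3.056×10^6 N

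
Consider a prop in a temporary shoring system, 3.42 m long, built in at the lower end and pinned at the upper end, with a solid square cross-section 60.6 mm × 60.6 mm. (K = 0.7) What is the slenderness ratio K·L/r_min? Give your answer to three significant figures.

I = a⁴/12 = 60.6⁴/12 = 1.124×10^6 mm⁴
A = 3.672×10^3 mm²;  r_min = √(I/A) = √(1.124×10^6/3.672×10^3) = 17.49 mm
L_e = K·L = 0.7 × 3.42 m = 2.394 m = 2394.0 mm
λ = L_e / r_min = 2394.0 / 17.49 = 137

λ ≈ 137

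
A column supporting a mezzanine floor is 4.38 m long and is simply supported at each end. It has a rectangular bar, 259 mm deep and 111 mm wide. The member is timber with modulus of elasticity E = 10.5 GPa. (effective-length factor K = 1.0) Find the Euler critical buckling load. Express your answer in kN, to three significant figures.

Buckling occurs about the weak axis: I_min = h·b³/12 with b = 111 mm (the shorter side).
I_min = 259×111³/12 = 2.952×10^7 mm⁴
I = 2.952×10^7 mm⁴ = 2.952×10^-5 m⁴
Effective length L_e = K·L = 1 × 4.38 = 4.380 m
P_cr = π²EI / L_e² = π² × 10.5×10⁹ × 2.952×10^-5 / 4.380² = 1.595×10^5 N

P_cr ≈ 159 kN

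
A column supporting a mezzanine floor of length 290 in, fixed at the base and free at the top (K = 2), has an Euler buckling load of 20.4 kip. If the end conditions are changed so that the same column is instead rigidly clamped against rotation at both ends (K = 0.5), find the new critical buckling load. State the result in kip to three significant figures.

P_cr ≈ 326 kip

P_cr ∝ 1/K², so P_cr,new = P_cr,old × (K_old/K_new)² = 20.4 × (2/0.5)²
= 20.4 × 16.00 = 326 kip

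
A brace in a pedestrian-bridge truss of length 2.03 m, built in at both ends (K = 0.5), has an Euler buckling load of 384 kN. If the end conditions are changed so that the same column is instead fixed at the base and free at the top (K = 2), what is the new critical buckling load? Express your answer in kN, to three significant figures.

P_cr ∝ 1/K², so P_cr,new = P_cr,old × (K_old/K_new)² = 384 × (0.5/2)²
= 384 × 0.06250 = 24.0 kN

P_cr ≈ 24.0 kN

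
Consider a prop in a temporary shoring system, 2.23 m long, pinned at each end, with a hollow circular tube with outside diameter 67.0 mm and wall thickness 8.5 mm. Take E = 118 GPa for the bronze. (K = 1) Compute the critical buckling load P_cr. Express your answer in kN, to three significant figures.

Inner diameter d_i = 67.0 − 2×8.5 = 50.00 mm
I = π(d_o⁴ − d_i⁴)/64 = π(67.0⁴ − 50.00⁴)/64 = 6.824×10^5 mm⁴
I = 6.824×10^5 mm⁴ = 6.824×10^-7 m⁴
Effective length L_e = K·L = 1 × 2.23 = 2.230 m
P_cr = π²EI / L_e² = π² × 118×10⁹ × 6.824×10^-7 / 2.230² = 1.598×10^5 N

P_cr ≈ 160 kN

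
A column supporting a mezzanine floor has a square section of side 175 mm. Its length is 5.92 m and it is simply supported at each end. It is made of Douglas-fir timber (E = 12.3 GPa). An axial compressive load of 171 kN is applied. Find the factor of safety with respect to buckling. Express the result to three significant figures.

n ≈ 1.58

I = a⁴/12 = 175⁴/12 = 7.816×10^7 mm⁴
I = 7.816×10^7 mm⁴ = 7.816×10^-5 m⁴
Effective length L_e = K·L = 1 × 5.92 = 5.920 m
P_cr = π²EI / L_e² = π² × 12.3×10⁹ × 7.816×10^-5 / 5.920² = 2.707×10^5 N
Factor of safety n = P_cr / P = 270.73 / 171 = 1.58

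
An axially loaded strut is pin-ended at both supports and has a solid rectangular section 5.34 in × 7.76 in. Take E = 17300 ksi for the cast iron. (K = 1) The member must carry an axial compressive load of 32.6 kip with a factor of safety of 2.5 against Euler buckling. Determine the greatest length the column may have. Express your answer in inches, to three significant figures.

L_max ≈ 454 in

Buckling occurs about the weak axis: I_min = h·b³/12 with b = 5.34 in (the shorter side).
I_min = 7.76×5.34³/12 = 98.47 in⁴
Required critical load P_cr = n·P = 2.5 × 32.6 = 81.50 kip = 8.150×10^4 lb
From P_cr = π²EI/(K·L)²:  L = (1/K)·√(π²EI/P_cr) = (1/1)·√(π²×1.73×10^7×98.47/8.150×10^4)
L = 454 in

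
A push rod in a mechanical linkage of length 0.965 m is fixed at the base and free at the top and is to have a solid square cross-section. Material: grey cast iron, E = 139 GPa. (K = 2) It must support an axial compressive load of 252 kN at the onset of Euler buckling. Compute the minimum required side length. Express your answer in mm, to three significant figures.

L_e = K·L = 2 × 0.965 = 1.930 m
Required I = P_cr·L_e²/(π²E) = 2.520×10^5 × 1.930² / (π² × 1.39×10^11) = 6.842×10^-7 m⁴
I_req = 6.842×10^5 mm⁴
Solid square: I = a⁴/12  ⇒  a = (12I)^(1/4) = (12×6.842×10^5)^(1/4) = 53.5 mm

a ≈ 53.5 mm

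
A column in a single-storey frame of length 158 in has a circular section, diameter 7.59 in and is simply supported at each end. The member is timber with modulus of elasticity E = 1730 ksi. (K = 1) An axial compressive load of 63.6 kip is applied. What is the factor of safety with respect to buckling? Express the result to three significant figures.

n ≈ 1.75

I = πd⁴/64 = π×7.59⁴/64 = 162.9 in⁴
Effective length L_e = K·L = 1 × 158 = 158.0 in
P_cr = π²EI / L_e² = π² × 1730×10³ × 162.9 / 158.0² = 1.114×10^5 lb
Factor of safety n = P_cr / P = 111.42 / 63.6 = 1.75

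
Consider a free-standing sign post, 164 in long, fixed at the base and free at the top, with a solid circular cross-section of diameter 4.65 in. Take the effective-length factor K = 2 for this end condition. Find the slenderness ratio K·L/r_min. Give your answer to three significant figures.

I = πd⁴/64 = π×4.65⁴/64 = 22.95 in⁴
A = 16.98 in²;  r_min = √(I/A) = √(22.95/16.98) = 1.163 in
L_e = K·L = 2 × 164 = 328.0 in
λ = L_e / r_min = 328.00 / 1.163 = 282

λ ≈ 282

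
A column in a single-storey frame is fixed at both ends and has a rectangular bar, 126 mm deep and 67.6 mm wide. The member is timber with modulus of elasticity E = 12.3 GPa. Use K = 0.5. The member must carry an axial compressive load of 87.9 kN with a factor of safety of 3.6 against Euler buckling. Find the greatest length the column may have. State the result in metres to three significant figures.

L_max ≈ 2.23 m

Buckling occurs about the weak axis: I_min = h·b³/12 with b = 67.6 mm (the shorter side).
I_min = 126×67.6³/12 = 3.244×10^6 mm⁴
I = 3.244×10^-6 m⁴
Required critical load P_cr = n·P = 3.6 × 87.9 = 316.4 kN = 3.164×10^5 N
From P_cr = π²EI/(K·L)²:  L = (1/K)·√(π²EI/P_cr) = (1/0.5)·√(π²×1.23×10^10×3.244×10^-6/3.164×10^5)
L = 2.23 m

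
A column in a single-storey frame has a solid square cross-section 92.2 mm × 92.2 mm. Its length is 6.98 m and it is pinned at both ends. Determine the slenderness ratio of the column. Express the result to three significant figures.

λ ≈ 262

I = a⁴/12 = 92.2⁴/12 = 6.022×10^6 mm⁴
A = 8.501×10^3 mm²;  r_min = √(I/A) = √(6.022×10^6/8.501×10^3) = 26.62 mm
L_e = K·L = 1 × 6.98 m = 6.980 m = 6980.0 mm
λ = L_e / r_min = 6980.0 / 26.62 = 262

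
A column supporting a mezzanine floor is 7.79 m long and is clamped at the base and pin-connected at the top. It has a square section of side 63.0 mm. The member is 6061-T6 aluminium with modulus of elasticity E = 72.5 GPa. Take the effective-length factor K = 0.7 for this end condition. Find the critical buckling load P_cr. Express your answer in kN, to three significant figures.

P_cr ≈ 31.6 kN

I = a⁴/12 = 63.0⁴/12 = 1.313×10^6 mm⁴
I = 1.313×10^6 mm⁴ = 1.313×10^-6 m⁴
Effective length L_e = K·L = 0.7 × 7.79 = 5.453 m
P_cr = π²EI / L_e² = π² × 72.5×10⁹ × 1.313×10^-6 / 5.453² = 3.159×10^4 N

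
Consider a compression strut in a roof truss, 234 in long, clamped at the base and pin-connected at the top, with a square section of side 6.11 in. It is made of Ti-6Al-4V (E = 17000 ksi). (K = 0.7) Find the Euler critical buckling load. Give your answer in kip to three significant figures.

I = a⁴/12 = 6.11⁴/12 = 116.1 in⁴
Effective length L_e = K·L = 0.7 × 234 = 163.8 in
P_cr = π²EI / L_e² = π² × 17000×10³ × 116.1 / 163.8² = 7.263×10^5 lb

P_cr ≈ 726 kip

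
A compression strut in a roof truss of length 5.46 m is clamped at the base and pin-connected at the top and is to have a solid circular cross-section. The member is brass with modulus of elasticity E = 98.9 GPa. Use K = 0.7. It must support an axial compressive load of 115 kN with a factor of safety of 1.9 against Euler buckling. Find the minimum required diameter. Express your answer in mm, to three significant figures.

Required P_cr = n·P = 1.9 × 115 = 218.5 kN
L_e = K·L = 0.7 × 5.46 = 3.822 m
Required I = P_cr·L_e²/(π²E) = 2.185×10^5 × 3.822² / (π² × 9.89×10^10) = 3.270×10^-6 m⁴
I_req = 3.270×10^6 mm⁴
Solid circle: I = πd⁴/64  ⇒  d = (64I/π)^(1/4) = (64×3.270×10^6/π)^(1/4) = 90.3 mm

d ≈ 90.3 mm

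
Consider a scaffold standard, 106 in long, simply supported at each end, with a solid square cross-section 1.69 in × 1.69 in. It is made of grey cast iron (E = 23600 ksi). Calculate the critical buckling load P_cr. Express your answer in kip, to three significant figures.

P_cr ≈ 14.1 kip

I = a⁴/12 = 1.69⁴/12 = 0.6798 in⁴
Effective length L_e = K·L = 1 × 106 = 106.0 in
P_cr = π²EI / L_e² = π² × 23600×10³ × 0.6798 / 106.0² = 1.409×10^4 lb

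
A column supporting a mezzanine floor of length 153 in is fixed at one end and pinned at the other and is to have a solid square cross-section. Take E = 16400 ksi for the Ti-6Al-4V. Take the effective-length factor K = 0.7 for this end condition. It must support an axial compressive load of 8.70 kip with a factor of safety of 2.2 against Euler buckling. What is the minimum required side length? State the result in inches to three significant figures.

a ≈ 2.01 in

Required P_cr = n·P = 2.2 × 8.70 = 19.14 kip
L_e = K·L = 0.7 × 153 = 107.1 in
Required I = P_cr·L_e²/(π²E) = 1.914×10^4 × 107.1² / (π² × 1.64×10^7) = 1.356 in⁴
Solid square: I = a⁴/12  ⇒  a = (12I)^(1/4) = (12×1.356)^(1/4) = 2.01 in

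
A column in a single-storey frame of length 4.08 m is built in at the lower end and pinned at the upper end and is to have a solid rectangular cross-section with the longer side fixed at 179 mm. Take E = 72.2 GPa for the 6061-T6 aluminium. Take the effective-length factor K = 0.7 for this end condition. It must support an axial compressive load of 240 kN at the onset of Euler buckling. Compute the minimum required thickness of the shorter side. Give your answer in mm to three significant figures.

L_e = K·L = 0.7 × 4.08 = 2.856 m
Required I = P_cr·L_e²/(π²E) = 2.400×10^5 × 2.856² / (π² × 7.22×10^10) = 2.747×10^-6 m⁴
I_req = 2.747×10^6 mm⁴
Rectangle, weak axis: I_min = h·b³/12 with h = 179 mm fixed  ⇒  b = (12I/h)^(1/3) = 56.9 mm

b ≈ 56.9 mm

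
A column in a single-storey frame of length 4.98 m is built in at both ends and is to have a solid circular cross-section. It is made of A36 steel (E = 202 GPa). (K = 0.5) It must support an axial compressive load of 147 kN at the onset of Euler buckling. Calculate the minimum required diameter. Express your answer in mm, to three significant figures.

L_e = K·L = 0.5 × 4.98 = 2.490 m
Required I = P_cr·L_e²/(π²E) = 1.470×10^5 × 2.490² / (π² × 2.02×10^11) = 4.572×10^-7 m⁴
I_req = 4.572×10^5 mm⁴
Solid circle: I = πd⁴/64  ⇒  d = (64I/π)^(1/4) = (64×4.572×10^5/π)^(1/4) = 55.2 mm

d ≈ 55.2 mm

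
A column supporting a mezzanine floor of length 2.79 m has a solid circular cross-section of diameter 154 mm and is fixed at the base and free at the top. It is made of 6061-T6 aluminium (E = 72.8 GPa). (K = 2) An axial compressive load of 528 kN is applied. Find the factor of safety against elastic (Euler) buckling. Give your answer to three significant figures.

I = πd⁴/64 = π×154⁴/64 = 2.761×10^7 mm⁴
I = 2.761×10^7 mm⁴ = 2.761×10^-5 m⁴
Effective length L_e = K·L = 2 × 2.79 = 5.580 m
P_cr = π²EI / L_e² = π² × 72.8×10⁹ × 2.761×10^-5 / 5.580² = 6.371×10^5 N
Factor of safety n = P_cr / P = 637.11 / 528 = 1.21

n ≈ 1.21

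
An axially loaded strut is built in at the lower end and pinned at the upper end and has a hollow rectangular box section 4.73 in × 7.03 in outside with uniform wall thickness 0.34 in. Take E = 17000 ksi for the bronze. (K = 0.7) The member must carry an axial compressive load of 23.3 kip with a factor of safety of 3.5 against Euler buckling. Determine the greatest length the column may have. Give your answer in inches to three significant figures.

L_max ≈ 336 in

Inner dimensions: h_i = 7.03 − 2×0.34 = 6.350 in, b_i = 4.73 − 2×0.34 = 4.050 in
Weak-axis I_min = (h_o·b_o³ − h_i·b_i³)/12 with b_o = 4.73, b_i = 4.050 in (shorter outer/inner sides).
I_min = (7.03×4.73³ − 6.350×4.050³)/12 = 26.84 in⁴
Required critical load P_cr = n·P = 3.5 × 23.3 = 81.55 kip = 8.155×10^4 lb
From P_cr = π²EI/(K·L)²:  L = (1/K)·√(π²EI/P_cr) = (1/0.7)·√(π²×1.70×10^7×26.84/8.155×10^4)
L = 336 in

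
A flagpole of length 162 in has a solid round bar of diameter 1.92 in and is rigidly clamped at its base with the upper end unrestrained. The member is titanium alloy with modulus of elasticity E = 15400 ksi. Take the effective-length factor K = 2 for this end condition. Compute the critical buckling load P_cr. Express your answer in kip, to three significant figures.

P_cr ≈ 0.966 kip

I = πd⁴/64 = π×1.92⁴/64 = 0.6671 in⁴
Effective length L_e = K·L = 2 × 162 = 324.0 in
P_cr = π²EI / L_e² = π² × 15400×10³ × 0.6671 / 324.0² = 965.8 lb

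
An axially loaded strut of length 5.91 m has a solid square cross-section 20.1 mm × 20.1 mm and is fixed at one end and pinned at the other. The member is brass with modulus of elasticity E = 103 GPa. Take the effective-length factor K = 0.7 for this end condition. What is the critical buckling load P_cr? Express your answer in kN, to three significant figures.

P_cr ≈ 0.808 kN

I = a⁴/12 = 20.1⁴/12 = 1.360×10^4 mm⁴
I = 1.360×10^4 mm⁴ = 1.360×10^-8 m⁴
Effective length L_e = K·L = 0.7 × 5.91 = 4.137 m
P_cr = π²EI / L_e² = π² × 103×10⁹ × 1.360×10^-8 / 4.137² = 807.9 N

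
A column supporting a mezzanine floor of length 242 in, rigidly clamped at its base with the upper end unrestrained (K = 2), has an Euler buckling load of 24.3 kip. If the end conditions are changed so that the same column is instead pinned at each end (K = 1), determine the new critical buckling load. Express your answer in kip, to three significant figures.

P_cr ∝ 1/K², so P_cr,new = P_cr,old × (K_old/K_new)² = 24.3 × (2/1)²
= 24.3 × 4.000 = 97.2 kip

P_cr ≈ 97.2 kip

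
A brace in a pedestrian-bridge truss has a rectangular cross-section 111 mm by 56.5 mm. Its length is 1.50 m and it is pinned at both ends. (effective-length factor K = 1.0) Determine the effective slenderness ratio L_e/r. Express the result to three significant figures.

Buckling occurs about the weak axis: I_min = h·b³/12 with b = 56.5 mm (the shorter side).
I_min = 111×56.5³/12 = 1.668×10^6 mm⁴
A = 6.271×10^3 mm²;  r_min = √(I/A) = √(1.668×10^6/6.271×10^3) = 16.31 mm
L_e = K·L = 1 × 1.50 m = 1.500 m = 1500.0 mm
λ = L_e / r_min = 1500.0 / 16.31 = 92.0

λ ≈ 92.0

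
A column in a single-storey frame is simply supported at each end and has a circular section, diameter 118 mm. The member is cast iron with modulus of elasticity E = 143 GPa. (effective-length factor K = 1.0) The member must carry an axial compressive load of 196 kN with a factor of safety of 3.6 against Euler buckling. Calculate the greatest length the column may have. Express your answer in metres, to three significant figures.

I = πd⁴/64 = π×118⁴/64 = 9.517×10^6 mm⁴
I = 9.517×10^-6 m⁴
Required critical load P_cr = n·P = 3.6 × 196 = 705.6 kN = 7.056×10^5 N
From P_cr = π²EI/(K·L)²:  L = (1/K)·√(π²EI/P_cr) = (1/1)·√(π²×1.43×10^11×9.517×10^-6/7.056×10^5)
L = 4.36 m

L_max ≈ 4.36 m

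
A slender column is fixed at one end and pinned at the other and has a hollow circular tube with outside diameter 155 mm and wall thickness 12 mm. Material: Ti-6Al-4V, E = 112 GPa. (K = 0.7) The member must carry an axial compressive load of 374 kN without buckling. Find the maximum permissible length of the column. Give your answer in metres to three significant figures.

Inner diameter d_i = 155 − 2×12 = 131.0 mm
I = π(d_o⁴ − d_i⁴)/64 = π(155⁴ − 131.0⁴)/64 = 1.388×10^7 mm⁴
I = 1.388×10^-5 m⁴
At the buckling limit P_cr = P = 3.740×10^5 N
From P_cr = π²EI/(K·L)²:  L = (1/K)·√(π²EI/P_cr) = (1/0.7)·√(π²×1.12×10^11×1.388×10^-5/3.740×10^5)
L = 9.15 m

L_max ≈ 9.15 m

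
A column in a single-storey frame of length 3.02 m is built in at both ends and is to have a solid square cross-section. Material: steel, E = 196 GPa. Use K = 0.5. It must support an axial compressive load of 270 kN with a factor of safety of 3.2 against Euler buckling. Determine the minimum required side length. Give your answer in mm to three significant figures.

Required P_cr = n·P = 3.2 × 270 = 864.0 kN
L_e = K·L = 0.5 × 3.02 = 1.510 m
Required I = P_cr·L_e²/(π²E) = 8.640×10^5 × 1.510² / (π² × 1.96×10^11) = 1.018×10^-6 m⁴
I_req = 1.018×10^6 mm⁴
Solid square: I = a⁴/12  ⇒  a = (12I)^(1/4) = (12×1.018×10^6)^(1/4) = 59.1 mm

a ≈ 59.1 mm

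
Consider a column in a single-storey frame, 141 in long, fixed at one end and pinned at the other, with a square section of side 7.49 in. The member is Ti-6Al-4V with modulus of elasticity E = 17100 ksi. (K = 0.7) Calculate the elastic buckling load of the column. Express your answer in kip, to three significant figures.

I = a⁴/12 = 7.49⁴/12 = 262.3 in⁴
Effective length L_e = K·L = 0.7 × 141 = 98.70 in
P_cr = π²EI / L_e² = π² × 17100×10³ × 262.3 / 98.70² = 4.544×10^6 lb

P_cr ≈ 4540 kip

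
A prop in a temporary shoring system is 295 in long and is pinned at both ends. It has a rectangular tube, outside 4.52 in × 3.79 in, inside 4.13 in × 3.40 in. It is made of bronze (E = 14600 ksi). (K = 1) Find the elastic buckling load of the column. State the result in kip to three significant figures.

Weak-axis I_min = (h_o·b_o³ − h_i·b_i³)/12 with b_o = 3.79, b_i = 3.400 in (shorter outer/inner sides).
I_min = (4.52×3.79³ − 4.130×3.400³)/12 = 6.979 in⁴
Effective length L_e = K·L = 1 × 295 = 295.0 in
P_cr = π²EI / L_e² = π² × 14600×10³ × 6.979 / 295.0² = 1.156×10^4 lb

P_cr ≈ 11.6 kip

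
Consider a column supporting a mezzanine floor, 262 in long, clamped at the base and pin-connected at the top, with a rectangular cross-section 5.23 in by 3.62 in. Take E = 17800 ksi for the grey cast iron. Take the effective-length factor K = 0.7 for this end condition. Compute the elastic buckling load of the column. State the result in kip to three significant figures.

Buckling occurs about the weak axis: I_min = h·b³/12 with b = 3.62 in (the shorter side).
I_min = 5.23×3.62³/12 = 20.68 in⁴
Effective length L_e = K·L = 0.7 × 262 = 183.4 in
P_cr = π²EI / L_e² = π² × 17800×10³ × 20.68 / 183.4² = 1.080×10^5 lb

P_cr ≈ 108 kip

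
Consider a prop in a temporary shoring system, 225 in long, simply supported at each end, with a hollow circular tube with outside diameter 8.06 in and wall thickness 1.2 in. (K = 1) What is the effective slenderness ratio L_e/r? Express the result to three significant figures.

Inner diameter d_i = 8.06 − 2×1.2 = 5.660 in
I = π(d_o⁴ − d_i⁴)/64 = π(8.06⁴ − 5.660⁴)/64 = 156.8 in⁴
A = 25.86 in²;  r_min = √(I/A) = √(156.8/25.86) = 2.462 in
L_e = K·L = 1 × 225 = 225.0 in
λ = L_e / r_min = 225.00 / 2.462 = 91.4

λ ≈ 91.4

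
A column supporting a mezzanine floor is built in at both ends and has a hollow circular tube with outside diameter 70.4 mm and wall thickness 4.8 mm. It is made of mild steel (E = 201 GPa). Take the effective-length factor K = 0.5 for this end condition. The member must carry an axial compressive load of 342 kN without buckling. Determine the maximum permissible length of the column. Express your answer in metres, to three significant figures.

L_max ≈ 3.52 m

Inner diameter d_i = 70.4 − 2×4.8 = 60.80 mm
I = π(d_o⁴ − d_i⁴)/64 = π(70.4⁴ − 60.80⁴)/64 = 5.350×10^5 mm⁴
I = 5.350×10^-7 m⁴
At the buckling limit P_cr = P = 3.420×10^5 N
From P_cr = π²EI/(K·L)²:  L = (1/K)·√(π²EI/P_cr) = (1/0.5)·√(π²×2.01×10^11×5.350×10^-7/3.420×10^5)
L = 3.52 m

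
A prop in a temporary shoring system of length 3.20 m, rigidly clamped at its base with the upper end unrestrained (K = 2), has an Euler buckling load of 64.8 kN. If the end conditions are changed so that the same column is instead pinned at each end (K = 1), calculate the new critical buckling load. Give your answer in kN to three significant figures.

P_cr ≈ 259 kN

P_cr ∝ 1/K², so P_cr,new = P_cr,old × (K_old/K_new)² = 64.8 × (2/1)²
= 64.8 × 4.000 = 259 kN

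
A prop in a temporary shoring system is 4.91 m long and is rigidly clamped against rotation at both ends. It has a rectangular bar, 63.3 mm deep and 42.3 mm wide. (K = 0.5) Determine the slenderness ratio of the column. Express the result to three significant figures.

For a rectangle r_min = b/√12 = 42.3/√12 = 12.21 mm
L_e = K·L = 0.5 × 4.91 m = 2.455 m = 2455.0 mm
λ = L_e / r_min = 2455.0 / 12.21 = 201

λ ≈ 201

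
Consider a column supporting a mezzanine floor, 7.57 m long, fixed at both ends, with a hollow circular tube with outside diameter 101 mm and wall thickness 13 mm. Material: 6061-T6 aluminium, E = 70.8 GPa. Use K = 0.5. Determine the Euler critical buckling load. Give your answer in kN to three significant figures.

Inner diameter d_i = 101 − 2×13 = 75.00 mm
I = π(d_o⁴ − d_i⁴)/64 = π(101⁴ − 75.00⁴)/64 = 3.555×10^6 mm⁴
I = 3.555×10^6 mm⁴ = 3.555×10^-6 m⁴
Effective length L_e = K·L = 0.5 × 7.57 = 3.785 m
P_cr = π²EI / L_e² = π² × 70.8×10⁹ × 3.555×10^-6 / 3.785² = 1.734×10^5 N

P_cr ≈ 173 kN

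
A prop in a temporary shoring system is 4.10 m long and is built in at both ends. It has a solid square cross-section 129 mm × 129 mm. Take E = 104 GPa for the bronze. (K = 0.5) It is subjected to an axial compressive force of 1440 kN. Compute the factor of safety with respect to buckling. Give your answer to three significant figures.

n ≈ 3.91

I = a⁴/12 = 129⁴/12 = 2.308×10^7 mm⁴
I = 2.308×10^7 mm⁴ = 2.308×10^-5 m⁴
Effective length L_e = K·L = 0.5 × 4.10 = 2.050 m
P_cr = π²EI / L_e² = π² × 104×10⁹ × 2.308×10^-5 / 2.050² = 5.636×10^6 N
Factor of safety n = P_cr / P = 5636.4 / 1440 = 3.91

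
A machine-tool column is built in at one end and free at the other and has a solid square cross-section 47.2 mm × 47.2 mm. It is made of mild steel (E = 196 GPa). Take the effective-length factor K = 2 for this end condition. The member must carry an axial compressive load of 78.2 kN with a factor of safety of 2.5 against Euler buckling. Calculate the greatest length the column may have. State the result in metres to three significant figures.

I = a⁴/12 = 47.2⁴/12 = 4.136×10^5 mm⁴
I = 4.136×10^-7 m⁴
Required critical load P_cr = n·P = 2.5 × 78.2 = 195.5 kN = 1.955×10^5 N
From P_cr = π²EI/(K·L)²:  L = (1/K)·√(π²EI/P_cr) = (1/2)·√(π²×1.96×10^11×4.136×10^-7/1.955×10^5)
L = 1.01 m

L_max ≈ 1.01 m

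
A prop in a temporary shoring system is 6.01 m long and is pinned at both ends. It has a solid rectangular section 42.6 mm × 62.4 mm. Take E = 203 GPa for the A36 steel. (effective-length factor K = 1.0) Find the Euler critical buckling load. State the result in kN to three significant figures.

P_cr ≈ 22.3 kN

Buckling occurs about the weak axis: I_min = h·b³/12 with b = 42.6 mm (the shorter side).
I_min = 62.4×42.6³/12 = 4.020×10^5 mm⁴
I = 4.020×10^5 mm⁴ = 4.020×10^-7 m⁴
Effective length L_e = K·L = 1 × 6.01 = 6.010 m
P_cr = π²EI / L_e² = π² × 203×10⁹ × 4.020×10^-7 / 6.010² = 2.230×10^4 N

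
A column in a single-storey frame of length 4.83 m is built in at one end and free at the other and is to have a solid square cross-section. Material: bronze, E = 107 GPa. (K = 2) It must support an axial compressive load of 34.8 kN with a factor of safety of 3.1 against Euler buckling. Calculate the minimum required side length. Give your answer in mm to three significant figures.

a ≈ 103 mm

Required P_cr = n·P = 3.1 × 34.8 = 107.9 kN
L_e = K·L = 2 × 4.83 = 9.660 m
Required I = P_cr·L_e²/(π²E) = 1.079×10^5 × 9.660² / (π² × 1.07×10^11) = 9.533×10^-6 m⁴
I_req = 9.533×10^6 mm⁴
Solid square: I = a⁴/12  ⇒  a = (12I)^(1/4) = (12×9.533×10^6)^(1/4) = 103 mm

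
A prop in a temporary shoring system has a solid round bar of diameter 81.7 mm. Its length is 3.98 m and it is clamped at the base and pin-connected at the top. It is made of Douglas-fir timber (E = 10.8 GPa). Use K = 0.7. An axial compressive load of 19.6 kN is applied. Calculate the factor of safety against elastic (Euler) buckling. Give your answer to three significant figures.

n ≈ 1.53

I = πd⁴/64 = π×81.7⁴/64 = 2.187×10^6 mm⁴
I = 2.187×10^6 mm⁴ = 2.187×10^-6 m⁴
Effective length L_e = K·L = 0.7 × 3.98 = 2.786 m
P_cr = π²EI / L_e² = π² × 10.8×10⁹ × 2.187×10^-6 / 2.786² = 3.003×10^4 N
Factor of safety n = P_cr / P = 30.034 / 19.6 = 1.53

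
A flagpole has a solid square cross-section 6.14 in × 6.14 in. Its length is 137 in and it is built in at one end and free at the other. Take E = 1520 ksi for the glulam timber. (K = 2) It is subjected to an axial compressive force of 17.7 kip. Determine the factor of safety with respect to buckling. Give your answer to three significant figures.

n ≈ 1.34

I = a⁴/12 = 6.14⁴/12 = 118.4 in⁴
Effective length L_e = K·L = 2 × 137 = 274.0 in
P_cr = π²EI / L_e² = π² × 1520×10³ × 118.4 / 274.0² = 2.367×10^4 lb
Factor of safety n = P_cr / P = 23.667 / 17.7 = 1.34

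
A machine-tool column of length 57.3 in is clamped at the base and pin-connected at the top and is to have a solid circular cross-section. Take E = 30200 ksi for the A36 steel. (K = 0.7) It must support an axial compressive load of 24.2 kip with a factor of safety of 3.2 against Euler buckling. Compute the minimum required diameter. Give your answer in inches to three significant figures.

d ≈ 1.71 in

Required P_cr = n·P = 3.2 × 24.2 = 77.44 kip
L_e = K·L = 0.7 × 57.3 = 40.11 in
Required I = P_cr·L_e²/(π²E) = 7.744×10^4 × 40.11² / (π² × 3.02×10^7) = 0.4180 in⁴
Solid circle: I = πd⁴/64  ⇒  d = (64I/π)^(1/4) = (64×0.4180/π)^(1/4) = 1.71 in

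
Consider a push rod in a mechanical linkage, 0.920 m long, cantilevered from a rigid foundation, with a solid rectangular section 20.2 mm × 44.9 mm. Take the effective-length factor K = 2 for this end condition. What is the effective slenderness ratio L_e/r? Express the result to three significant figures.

For a rectangle r_min = b/√12 = 20.2/√12 = 5.831 mm
L_e = K·L = 2 × 0.920 m = 1.840 m = 1840.0 mm
λ = L_e / r_min = 1840.0 / 5.831 = 316

λ ≈ 316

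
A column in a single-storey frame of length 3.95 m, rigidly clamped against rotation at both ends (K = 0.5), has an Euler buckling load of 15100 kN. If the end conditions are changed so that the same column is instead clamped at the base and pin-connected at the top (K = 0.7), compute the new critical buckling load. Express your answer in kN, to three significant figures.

P_cr ≈ 7700 kN

P_cr ∝ 1/K², so P_cr,new = P_cr,old × (K_old/K_new)² = 15100 × (0.5/0.7)²
= 15100 × 0.5102 = 7700 kN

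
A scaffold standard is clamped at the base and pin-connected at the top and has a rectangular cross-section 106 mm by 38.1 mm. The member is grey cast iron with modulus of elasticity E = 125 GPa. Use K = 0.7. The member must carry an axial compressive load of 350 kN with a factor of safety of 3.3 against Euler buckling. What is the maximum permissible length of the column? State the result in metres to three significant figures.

Buckling occurs about the weak axis: I_min = h·b³/12 with b = 38.1 mm (the shorter side).
I_min = 106×38.1³/12 = 4.885×10^5 mm⁴
I = 4.885×10^-7 m⁴
Required critical load P_cr = n·P = 3.3 × 350 = 1155 kN = 1.155×10^6 N
From P_cr = π²EI/(K·L)²:  L = (1/K)·√(π²EI/P_cr) = (1/0.7)·√(π²×1.25×10^11×4.885×10^-7/1.155×10^6)
L = 1.03 m

L_max ≈ 1.03 m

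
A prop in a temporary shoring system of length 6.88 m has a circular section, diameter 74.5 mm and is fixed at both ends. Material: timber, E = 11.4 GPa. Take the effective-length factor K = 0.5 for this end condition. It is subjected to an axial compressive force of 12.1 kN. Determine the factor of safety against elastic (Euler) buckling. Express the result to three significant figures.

I = πd⁴/64 = π×74.5⁴/64 = 1.512×10^6 mm⁴
I = 1.512×10^6 mm⁴ = 1.512×10^-6 m⁴
Effective length L_e = K·L = 0.5 × 6.88 = 3.440 m
P_cr = π²EI / L_e² = π² × 11.4×10⁹ × 1.512×10^-6 / 3.440² = 1.438×10^4 N
Factor of safety n = P_cr / P = 14.377 / 12.1 = 1.19

n ≈ 1.19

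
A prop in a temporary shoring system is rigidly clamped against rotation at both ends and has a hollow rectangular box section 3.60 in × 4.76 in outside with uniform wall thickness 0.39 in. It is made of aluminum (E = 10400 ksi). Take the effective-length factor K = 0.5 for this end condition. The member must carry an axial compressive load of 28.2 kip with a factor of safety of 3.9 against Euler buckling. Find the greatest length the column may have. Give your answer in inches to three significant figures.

L_max ≈ 203 in

Inner dimensions: h_i = 4.76 − 2×0.39 = 3.980 in, b_i = 3.60 − 2×0.39 = 2.820 in
Weak-axis I_min = (h_o·b_o³ − h_i·b_i³)/12 with b_o = 3.60, b_i = 2.820 in (shorter outer/inner sides).
I_min = (4.76×3.60³ − 3.980×2.820³)/12 = 11.07 in⁴
Required critical load P_cr = n·P = 3.9 × 28.2 = 110.0 kip = 1.100×10^5 lb
From P_cr = π²EI/(K·L)²:  L = (1/K)·√(π²EI/P_cr) = (1/0.5)·√(π²×1.04×10^7×11.07/1.100×10^5)
L = 203 in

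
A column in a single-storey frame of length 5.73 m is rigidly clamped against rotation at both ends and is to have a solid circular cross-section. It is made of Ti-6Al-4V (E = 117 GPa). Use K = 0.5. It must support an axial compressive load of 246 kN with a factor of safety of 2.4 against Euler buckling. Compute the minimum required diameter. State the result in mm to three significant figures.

d ≈ 96.2 mm

Required P_cr = n·P = 2.4 × 246 = 590.4 kN
L_e = K·L = 0.5 × 5.73 = 2.865 m
Required I = P_cr·L_e²/(π²E) = 5.904×10^5 × 2.865² / (π² × 1.17×10^11) = 4.197×10^-6 m⁴
I_req = 4.197×10^6 mm⁴
Solid circle: I = πd⁴/64  ⇒  d = (64I/π)^(1/4) = (64×4.197×10^6/π)^(1/4) = 96.2 mm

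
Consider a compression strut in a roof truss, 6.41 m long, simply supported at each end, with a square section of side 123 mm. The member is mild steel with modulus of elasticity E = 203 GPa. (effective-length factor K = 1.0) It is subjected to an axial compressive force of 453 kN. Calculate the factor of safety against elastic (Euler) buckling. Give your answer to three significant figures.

I = a⁴/12 = 123⁴/12 = 1.907×10^7 mm⁴
I = 1.907×10^7 mm⁴ = 1.907×10^-5 m⁴
Effective length L_e = K·L = 1 × 6.41 = 6.410 m
P_cr = π²EI / L_e² = π² × 203×10⁹ × 1.907×10^-5 / 6.410² = 9.301×10^5 N
Factor of safety n = P_cr / P = 930.08 / 453 = 2.05

n ≈ 2.05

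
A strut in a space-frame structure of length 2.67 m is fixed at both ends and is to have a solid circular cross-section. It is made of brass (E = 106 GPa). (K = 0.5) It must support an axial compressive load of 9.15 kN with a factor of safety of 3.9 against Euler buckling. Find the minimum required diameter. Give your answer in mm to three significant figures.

d ≈ 33.4 mm

Required P_cr = n·P = 3.9 × 9.15 = 35.68 kN
L_e = K·L = 0.5 × 2.67 = 1.335 m
Required I = P_cr·L_e²/(π²E) = 3.568×10^4 × 1.335² / (π² × 1.06×10^11) = 6.079×10^-8 m⁴
I_req = 6.079×10^4 mm⁴
Solid circle: I = πd⁴/64  ⇒  d = (64I/π)^(1/4) = (64×6.079×10^4/π)^(1/4) = 33.4 mm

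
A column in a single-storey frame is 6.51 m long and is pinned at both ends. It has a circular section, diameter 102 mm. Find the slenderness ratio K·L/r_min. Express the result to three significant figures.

I = πd⁴/64 = π×102⁴/64 = 5.313×10^6 mm⁴
A = 8.171×10^3 mm²;  r_min = √(I/A) = √(5.313×10^6/8.171×10^3) = 25.50 mm
L_e = K·L = 1 × 6.51 m = 6.510 m = 6510.0 mm
λ = L_e / r_min = 6510.0 / 25.50 = 255

λ ≈ 255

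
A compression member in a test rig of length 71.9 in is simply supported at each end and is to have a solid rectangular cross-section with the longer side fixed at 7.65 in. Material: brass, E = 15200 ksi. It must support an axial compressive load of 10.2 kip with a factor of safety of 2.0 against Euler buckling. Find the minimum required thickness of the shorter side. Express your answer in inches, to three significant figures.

Required P_cr = n·P = 2.0 × 10.2 = 20.40 kip
L_e = K·L = 1 × 71.9 = 71.90 in
Required I = P_cr·L_e²/(π²E) = 2.040×10^4 × 71.90² / (π² × 1.52×10^7) = 0.7030 in⁴
Rectangle, weak axis: I_min = h·b³/12 with h = 7.65 in fixed  ⇒  b = (12I/h)^(1/3) = 1.03 in

b ≈ 1.03 in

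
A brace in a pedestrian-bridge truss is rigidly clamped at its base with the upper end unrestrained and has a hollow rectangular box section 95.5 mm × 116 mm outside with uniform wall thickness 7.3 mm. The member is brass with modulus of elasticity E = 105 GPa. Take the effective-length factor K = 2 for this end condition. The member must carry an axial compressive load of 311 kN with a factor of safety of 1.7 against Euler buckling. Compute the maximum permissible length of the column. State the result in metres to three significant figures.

L_max ≈ 1.39 m

Inner dimensions: h_i = 116 − 2×7.3 = 101.4 mm, b_i = 95.5 − 2×7.3 = 80.90 mm
Weak-axis I_min = (h_o·b_o³ − h_i·b_i³)/12 with b_o = 95.5, b_i = 80.90 mm (shorter outer/inner sides).
I_min = (116×95.5³ − 101.4×80.90³)/12 = 3.945×10^6 mm⁴
I = 3.945×10^-6 m⁴
Required critical load P_cr = n·P = 1.7 × 311 = 528.7 kN = 5.287×10^5 N
From P_cr = π²EI/(K·L)²:  L = (1/K)·√(π²EI/P_cr) = (1/2)·√(π²×1.05×10^11×3.945×10^-6/5.287×10^5)
L = 1.39 m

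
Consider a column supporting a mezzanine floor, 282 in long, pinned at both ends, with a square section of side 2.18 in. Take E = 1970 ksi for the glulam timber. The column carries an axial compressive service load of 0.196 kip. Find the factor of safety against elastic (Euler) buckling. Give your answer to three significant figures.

n ≈ 2.35

I = a⁴/12 = 2.18⁴/12 = 1.882 in⁴
Effective length L_e = K·L = 1 × 282 = 282.0 in
P_cr = π²EI / L_e² = π² × 1970×10³ × 1.882 / 282.0² = 460.2 lb
Factor of safety n = P_cr / P = 0.46016 / 0.196 = 2.35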